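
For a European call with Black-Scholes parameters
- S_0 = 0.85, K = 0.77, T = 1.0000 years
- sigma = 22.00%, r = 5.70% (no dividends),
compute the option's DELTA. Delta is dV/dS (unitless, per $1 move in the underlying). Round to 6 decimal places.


Answer: Delta = 0.793433

Derivation:
d1 = 0.8183901574; d2 = 0.5983901574
phi(d1) = 0.2854125053; exp(-qT) = 1.0000000000; exp(-rT) = 0.9445940694
N(d1) = 0.7934327800
Delta = exp(-qT) * N(d1) = 1.0000000000 * 0.7934327800 = 0.793433


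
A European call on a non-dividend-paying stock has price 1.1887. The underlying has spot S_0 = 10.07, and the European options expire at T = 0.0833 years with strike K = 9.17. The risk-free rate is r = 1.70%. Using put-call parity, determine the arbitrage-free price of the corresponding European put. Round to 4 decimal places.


Put-call parity: C - P = S_0 * exp(-qT) - K * exp(-rT).
S_0 * exp(-qT) = 10.0700 * 1.00000000 = 10.07000000
K * exp(-rT) = 9.1700 * 0.99858490 = 9.15702355
P = C - S*exp(-qT) + K*exp(-rT)
P = 1.1887 - 10.07000000 + 9.15702355 = 0.2757

Answer: Put price = 0.2757


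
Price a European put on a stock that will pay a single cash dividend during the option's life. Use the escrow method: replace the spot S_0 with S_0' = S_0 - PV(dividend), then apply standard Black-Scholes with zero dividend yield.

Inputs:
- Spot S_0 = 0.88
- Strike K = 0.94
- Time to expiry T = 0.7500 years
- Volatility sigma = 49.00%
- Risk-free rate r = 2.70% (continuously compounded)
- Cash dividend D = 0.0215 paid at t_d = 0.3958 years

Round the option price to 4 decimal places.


Answer: Price = 0.1828

Derivation:
PV(D) = D * exp(-r * t_d) = 0.0215 * 0.98937030 = 0.02127146
S_0' = S_0 - PV(D) = 0.8800 - 0.02127146 = 0.85872854
d1 = (ln(S_0'/K) + (r + sigma^2/2)*T) / (sigma*sqrt(T)) = 0.04680184
d2 = d1 - sigma*sqrt(T) = -0.37755061
exp(-rT) = 0.97995365
N(-d1) = 0.48133558; N(-d2) = 0.64711777
P = K * exp(-rT) * N(-d2) - S_0' * N(-d1) = 0.9400 * 0.97995365 * 0.64711777 - 0.85872854 * 0.48133558 = 0.1828


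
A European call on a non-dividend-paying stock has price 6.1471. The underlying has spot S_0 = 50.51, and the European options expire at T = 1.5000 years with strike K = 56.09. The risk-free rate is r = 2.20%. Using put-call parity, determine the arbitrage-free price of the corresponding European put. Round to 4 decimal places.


Answer: Put price = 9.9063

Derivation:
Put-call parity: C - P = S_0 * exp(-qT) - K * exp(-rT).
S_0 * exp(-qT) = 50.5100 * 1.00000000 = 50.51000000
K * exp(-rT) = 56.0900 * 0.96753856 = 54.26923781
P = C - S*exp(-qT) + K*exp(-rT)
P = 6.1471 - 50.51000000 + 54.26923781 = 9.9063


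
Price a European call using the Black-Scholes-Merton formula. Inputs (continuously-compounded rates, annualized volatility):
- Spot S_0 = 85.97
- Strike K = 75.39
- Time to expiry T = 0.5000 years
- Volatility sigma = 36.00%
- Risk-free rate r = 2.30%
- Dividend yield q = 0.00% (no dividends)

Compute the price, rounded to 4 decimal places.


Answer: Price = 15.0861

Derivation:
d1 = (ln(S/K) + (r - q + 0.5*sigma^2) * T) / (sigma * sqrt(T)) = 0.68834393
d2 = d1 - sigma * sqrt(T) = 0.43378549
exp(-rT) = 0.98856587; exp(-qT) = 1.00000000
C = S_0 * exp(-qT) * N(d1) - K * exp(-rT) * N(d2)
N(d1) = 0.75438189; N(d2) = 0.66777789
C = 85.9700 * 1.00000000 * 0.75438189 - 75.3900 * 0.98856587 * 0.66777789 = 15.0861


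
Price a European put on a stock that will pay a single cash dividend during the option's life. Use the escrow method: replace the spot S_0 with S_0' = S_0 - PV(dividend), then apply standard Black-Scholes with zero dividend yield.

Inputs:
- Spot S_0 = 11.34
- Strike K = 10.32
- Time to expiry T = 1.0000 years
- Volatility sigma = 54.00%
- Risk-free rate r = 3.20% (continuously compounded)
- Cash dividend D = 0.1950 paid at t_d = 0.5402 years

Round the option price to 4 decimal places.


Answer: Price = 1.7181

Derivation:
PV(D) = D * exp(-r * t_d) = 0.1950 * 0.98286215 = 0.19165812
S_0' = S_0 - PV(D) = 11.3400 - 0.19165812 = 11.14834188
d1 = (ln(S_0'/K) + (r + sigma^2/2)*T) / (sigma*sqrt(T)) = 0.47223522
d2 = d1 - sigma*sqrt(T) = -0.06776478
exp(-rT) = 0.96850658
N(-d1) = 0.31837945; N(-d2) = 0.52701356
P = K * exp(-rT) * N(-d2) - S_0' * N(-d1) = 10.3200 * 0.96850658 * 0.52701356 - 11.14834188 * 0.31837945 = 1.7181


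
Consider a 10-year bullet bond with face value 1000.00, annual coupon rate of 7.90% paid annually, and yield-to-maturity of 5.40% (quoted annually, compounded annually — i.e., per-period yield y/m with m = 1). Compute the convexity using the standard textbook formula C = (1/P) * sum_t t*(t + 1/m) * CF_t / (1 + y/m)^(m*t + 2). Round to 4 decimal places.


Coupon per period c = face * coupon_rate / m = 79.000000
Periods per year m = 1; per-period yield y/m = 0.054000
Number of cashflows N = 10
Cashflows (t years, CF_t, discount factor 1/(1+y/m)^(m*t), PV):
  t = 1.0000: CF_t = 79.000000, DF = 0.948767, PV = 74.952562
  t = 2.0000: CF_t = 79.000000, DF = 0.900158, PV = 71.112487
  t = 3.0000: CF_t = 79.000000, DF = 0.854040, PV = 67.469153
  t = 4.0000: CF_t = 79.000000, DF = 0.810285, PV = 64.012479
  t = 5.0000: CF_t = 79.000000, DF = 0.768771, PV = 60.732902
  t = 6.0000: CF_t = 79.000000, DF = 0.729384, PV = 57.621350
  t = 7.0000: CF_t = 79.000000, DF = 0.692015, PV = 54.669212
  t = 8.0000: CF_t = 79.000000, DF = 0.656561, PV = 51.868323
  t = 9.0000: CF_t = 79.000000, DF = 0.622923, PV = 49.210932
  t = 10.0000: CF_t = 1079.000000, DF = 0.591009, PV = 637.698413
Price P = sum_t PV_t = 1189.347813
Convexity numerator sum_t t*(t + 1/m) * CF_t / (1+y/m)^(m*t + 2):
  t = 1.0000: term = 134.938306
  t = 2.0000: term = 384.074875
  t = 3.0000: term = 728.794830
  t = 4.0000: term = 1152.426992
  t = 5.0000: term = 1640.076364
  t = 6.0000: term = 2178.469554
  t = 7.0000: term = 2755.812213
  t = 8.0000: term = 3361.657619
  t = 9.0000: term = 3986.785601
  t = 10.0000: term = 63143.230799
Convexity = (1/P) * sum = 79466.267153 / 1189.347813 = 66.814994

Answer: Convexity = 66.8150


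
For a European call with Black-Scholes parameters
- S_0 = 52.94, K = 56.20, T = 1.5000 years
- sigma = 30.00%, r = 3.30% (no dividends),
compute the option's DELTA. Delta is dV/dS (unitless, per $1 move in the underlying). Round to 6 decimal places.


Answer: Delta = 0.561902

Derivation:
d1 = 0.1557941882; d2 = -0.2116292732
phi(d1) = 0.3941300107; exp(-qT) = 1.0000000000; exp(-rT) = 0.9517051581
N(d1) = 0.5619023741
Delta = exp(-qT) * N(d1) = 1.0000000000 * 0.5619023741 = 0.561902


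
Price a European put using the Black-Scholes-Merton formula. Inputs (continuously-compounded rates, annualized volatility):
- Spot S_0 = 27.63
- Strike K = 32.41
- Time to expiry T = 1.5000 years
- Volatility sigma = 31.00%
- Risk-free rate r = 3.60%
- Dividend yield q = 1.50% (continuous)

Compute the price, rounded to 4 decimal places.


Answer: Price = 6.4324

Derivation:
d1 = (ln(S/K) + (r - q + 0.5*sigma^2) * T) / (sigma * sqrt(T)) = -0.14746950
d2 = d1 - sigma * sqrt(T) = -0.52714041
exp(-rT) = 0.94743211; exp(-qT) = 0.97775124
P = K * exp(-rT) * N(-d2) - S_0 * exp(-qT) * N(-d1)
N(-d1) = 0.55861927; N(-d2) = 0.70095196
P = 32.4100 * 0.94743211 * 0.70095196 - 27.6300 * 0.97775124 * 0.55861927 = 6.4324


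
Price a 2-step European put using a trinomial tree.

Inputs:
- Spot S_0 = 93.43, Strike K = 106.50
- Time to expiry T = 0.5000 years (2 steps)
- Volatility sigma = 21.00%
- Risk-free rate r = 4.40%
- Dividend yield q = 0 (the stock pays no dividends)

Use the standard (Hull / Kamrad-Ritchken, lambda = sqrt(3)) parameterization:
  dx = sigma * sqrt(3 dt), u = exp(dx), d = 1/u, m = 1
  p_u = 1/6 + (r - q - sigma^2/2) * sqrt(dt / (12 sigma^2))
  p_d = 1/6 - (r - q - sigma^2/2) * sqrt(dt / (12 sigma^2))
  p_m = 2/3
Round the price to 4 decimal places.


Answer: Price = V(0,0) = 12.9768

Derivation:
dt = T/N = 0.250000; dx = sigma*sqrt(3*dt) = 0.181865
u = exp(dx) = 1.199453; d = 1/u = 0.833714
p_u = 0.181753, p_m = 0.666667, p_d = 0.151580
Discount per step: exp(-r*dt) = 0.989060
Stock lattice S(k, j) with j the centered position index:
  k=0: S(0,+0) = 93.4300
  k=1: S(1,-1) = 77.8939; S(1,+0) = 93.4300; S(1,+1) = 112.0649
  k=2: S(2,-2) = 64.9412; S(2,-1) = 77.8939; S(2,+0) = 93.4300; S(2,+1) = 112.0649; S(2,+2) = 134.4165
Terminal payoffs V(N, j) = max(K - S_T, 0):
  V(2,-2) = 41.558827; V(2,-1) = 28.606138; V(2,+0) = 13.070000; V(2,+1) = 0.000000; V(2,+2) = 0.000000
Backward induction: V(k, j) = exp(-r*dt) * [p_u * V(k+1, j+1) + p_m * V(k+1, j) + p_d * V(k+1, j-1)]
  V(1,-1) = exp(-r*dt) * [p_u*13.070000 + p_m*28.606138 + p_d*41.558827] = 27.442230
  V(1,+0) = exp(-r*dt) * [p_u*0.000000 + p_m*13.070000 + p_d*28.606138] = 12.906693
  V(1,+1) = exp(-r*dt) * [p_u*0.000000 + p_m*0.000000 + p_d*13.070000] = 1.959477
  V(0,+0) = exp(-r*dt) * [p_u*1.959477 + p_m*12.906693 + p_d*27.442230] = 12.976763


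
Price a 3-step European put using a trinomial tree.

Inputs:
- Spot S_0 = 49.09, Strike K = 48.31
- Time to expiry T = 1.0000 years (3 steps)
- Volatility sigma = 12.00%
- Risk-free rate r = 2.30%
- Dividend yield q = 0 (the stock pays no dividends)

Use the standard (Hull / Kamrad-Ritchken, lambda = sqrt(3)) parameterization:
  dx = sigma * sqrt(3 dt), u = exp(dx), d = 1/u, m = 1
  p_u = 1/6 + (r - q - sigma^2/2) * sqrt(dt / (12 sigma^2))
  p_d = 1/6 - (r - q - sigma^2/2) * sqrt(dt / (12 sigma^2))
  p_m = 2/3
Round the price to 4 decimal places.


dt = T/N = 0.333333; dx = sigma*sqrt(3*dt) = 0.120000
u = exp(dx) = 1.127497; d = 1/u = 0.886920
p_u = 0.188611, p_m = 0.666667, p_d = 0.144722
Discount per step: exp(-r*dt) = 0.992363
Stock lattice S(k, j) with j the centered position index:
  k=0: S(0,+0) = 49.0900
  k=1: S(1,-1) = 43.5389; S(1,+0) = 49.0900; S(1,+1) = 55.3488
  k=2: S(2,-2) = 38.6156; S(2,-1) = 43.5389; S(2,+0) = 49.0900; S(2,+1) = 55.3488; S(2,+2) = 62.4056
  k=3: S(3,-3) = 34.2489; S(3,-2) = 38.6156; S(3,-1) = 43.5389; S(3,+0) = 49.0900; S(3,+1) = 55.3488; S(3,+2) = 62.4056; S(3,+3) = 70.3621
Terminal payoffs V(N, j) = max(K - S_T, 0):
  V(3,-3) = 14.061069; V(3,-2) = 9.694438; V(3,-1) = 4.771076; V(3,+0) = 0.000000; V(3,+1) = 0.000000; V(3,+2) = 0.000000; V(3,+3) = 0.000000
Backward induction: V(k, j) = exp(-r*dt) * [p_u * V(k+1, j+1) + p_m * V(k+1, j) + p_d * V(k+1, j-1)]
  V(2,-2) = exp(-r*dt) * [p_u*4.771076 + p_m*9.694438 + p_d*14.061069] = 9.326012
  V(2,-1) = exp(-r*dt) * [p_u*0.000000 + p_m*4.771076 + p_d*9.694438] = 4.548710
  V(2,+0) = exp(-r*dt) * [p_u*0.000000 + p_m*0.000000 + p_d*4.771076] = 0.685207
  V(2,+1) = exp(-r*dt) * [p_u*0.000000 + p_m*0.000000 + p_d*0.000000] = 0.000000
  V(2,+2) = exp(-r*dt) * [p_u*0.000000 + p_m*0.000000 + p_d*0.000000] = 0.000000
  V(1,-1) = exp(-r*dt) * [p_u*0.685207 + p_m*4.548710 + p_d*9.326012] = 4.476937
  V(1,+0) = exp(-r*dt) * [p_u*0.000000 + p_m*0.685207 + p_d*4.548710] = 1.106588
  V(1,+1) = exp(-r*dt) * [p_u*0.000000 + p_m*0.000000 + p_d*0.685207] = 0.098407
  V(0,+0) = exp(-r*dt) * [p_u*0.098407 + p_m*1.106588 + p_d*4.476937] = 1.393474

Answer: Price = V(0,0) = 1.3935


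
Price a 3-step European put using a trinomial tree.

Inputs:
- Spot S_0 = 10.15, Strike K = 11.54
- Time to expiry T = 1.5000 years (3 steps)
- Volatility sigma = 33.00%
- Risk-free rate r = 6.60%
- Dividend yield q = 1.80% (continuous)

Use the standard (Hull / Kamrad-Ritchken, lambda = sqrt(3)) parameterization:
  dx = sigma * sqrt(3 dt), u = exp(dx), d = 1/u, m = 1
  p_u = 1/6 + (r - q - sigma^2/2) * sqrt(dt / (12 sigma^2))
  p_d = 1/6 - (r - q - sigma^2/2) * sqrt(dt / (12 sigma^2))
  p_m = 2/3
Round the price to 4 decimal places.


dt = T/N = 0.500000; dx = sigma*sqrt(3*dt) = 0.404166
u = exp(dx) = 1.498052; d = 1/u = 0.667533
p_u = 0.162677, p_m = 0.666667, p_d = 0.170656
Discount per step: exp(-r*dt) = 0.967539
Stock lattice S(k, j) with j the centered position index:
  k=0: S(0,+0) = 10.1500
  k=1: S(1,-1) = 6.7755; S(1,+0) = 10.1500; S(1,+1) = 15.2052
  k=2: S(2,-2) = 4.5228; S(2,-1) = 6.7755; S(2,+0) = 10.1500; S(2,+1) = 15.2052; S(2,+2) = 22.7782
  k=3: S(3,-3) = 3.0192; S(3,-2) = 4.5228; S(3,-1) = 6.7755; S(3,+0) = 10.1500; S(3,+1) = 15.2052; S(3,+2) = 22.7782; S(3,+3) = 34.1230
Terminal payoffs V(N, j) = max(K - S_T, 0):
  V(3,-3) = 8.520847; V(3,-2) = 7.017151; V(3,-1) = 4.764536; V(3,+0) = 1.390000; V(3,+1) = 0.000000; V(3,+2) = 0.000000; V(3,+3) = 0.000000
Backward induction: V(k, j) = exp(-r*dt) * [p_u * V(k+1, j+1) + p_m * V(k+1, j) + p_d * V(k+1, j-1)]
  V(2,-2) = exp(-r*dt) * [p_u*4.764536 + p_m*7.017151 + p_d*8.520847] = 6.683096
  V(2,-1) = exp(-r*dt) * [p_u*1.390000 + p_m*4.764536 + p_d*7.017151] = 4.450677
  V(2,+0) = exp(-r*dt) * [p_u*0.000000 + p_m*1.390000 + p_d*4.764536] = 1.683290
  V(2,+1) = exp(-r*dt) * [p_u*0.000000 + p_m*0.000000 + p_d*1.390000] = 0.229512
  V(2,+2) = exp(-r*dt) * [p_u*0.000000 + p_m*0.000000 + p_d*0.000000] = 0.000000
  V(1,-1) = exp(-r*dt) * [p_u*1.683290 + p_m*4.450677 + p_d*6.683096] = 4.239235
  V(1,+0) = exp(-r*dt) * [p_u*0.229512 + p_m*1.683290 + p_d*4.450677] = 1.856770
  V(1,+1) = exp(-r*dt) * [p_u*0.000000 + p_m*0.229512 + p_d*1.683290] = 0.425980
  V(0,+0) = exp(-r*dt) * [p_u*0.425980 + p_m*1.856770 + p_d*4.239235] = 1.964680

Answer: Price = V(0,0) = 1.9647


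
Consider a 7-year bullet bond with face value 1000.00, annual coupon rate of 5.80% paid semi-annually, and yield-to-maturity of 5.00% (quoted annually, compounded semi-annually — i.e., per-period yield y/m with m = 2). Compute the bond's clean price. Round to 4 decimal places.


Answer: Price = 1046.7636

Derivation:
Coupon per period c = face * coupon_rate / m = 29.000000
Periods per year m = 2; per-period yield y/m = 0.025000
Number of cashflows N = 14
Cashflows (t years, CF_t, discount factor 1/(1+y/m)^(m*t), PV):
  t = 0.5000: CF_t = 29.000000, DF = 0.975610, PV = 28.292683
  t = 1.0000: CF_t = 29.000000, DF = 0.951814, PV = 27.602617
  t = 1.5000: CF_t = 29.000000, DF = 0.928599, PV = 26.929383
  t = 2.0000: CF_t = 29.000000, DF = 0.905951, PV = 26.272569
  t = 2.5000: CF_t = 29.000000, DF = 0.883854, PV = 25.631774
  t = 3.0000: CF_t = 29.000000, DF = 0.862297, PV = 25.006609
  t = 3.5000: CF_t = 29.000000, DF = 0.841265, PV = 24.396692
  t = 4.0000: CF_t = 29.000000, DF = 0.820747, PV = 23.801651
  t = 4.5000: CF_t = 29.000000, DF = 0.800728, PV = 23.221122
  t = 5.0000: CF_t = 29.000000, DF = 0.781198, PV = 22.654754
  t = 5.5000: CF_t = 29.000000, DF = 0.762145, PV = 22.102199
  t = 6.0000: CF_t = 29.000000, DF = 0.743556, PV = 21.563121
  t = 6.5000: CF_t = 29.000000, DF = 0.725420, PV = 21.037191
  t = 7.0000: CF_t = 1029.000000, DF = 0.707727, PV = 728.251284
Price P = sum_t PV_t = 1046.763649


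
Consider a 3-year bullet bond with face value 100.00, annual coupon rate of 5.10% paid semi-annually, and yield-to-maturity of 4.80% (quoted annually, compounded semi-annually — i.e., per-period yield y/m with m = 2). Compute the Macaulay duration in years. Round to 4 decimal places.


Answer: Macaulay duration = 2.8205 years

Derivation:
Coupon per period c = face * coupon_rate / m = 2.550000
Periods per year m = 2; per-period yield y/m = 0.024000
Number of cashflows N = 6
Cashflows (t years, CF_t, discount factor 1/(1+y/m)^(m*t), PV):
  t = 0.5000: CF_t = 2.550000, DF = 0.976562, PV = 2.490234
  t = 1.0000: CF_t = 2.550000, DF = 0.953674, PV = 2.431870
  t = 1.5000: CF_t = 2.550000, DF = 0.931323, PV = 2.374873
  t = 2.0000: CF_t = 2.550000, DF = 0.909495, PV = 2.319211
  t = 2.5000: CF_t = 2.550000, DF = 0.888178, PV = 2.264855
  t = 3.0000: CF_t = 102.550000, DF = 0.867362, PV = 88.947946
Price P = sum_t PV_t = 100.828989
Macaulay numerator sum_t t * PV_t:
  t * PV_t at t = 0.5000: 1.245117
  t * PV_t at t = 1.0000: 2.431870
  t * PV_t at t = 1.5000: 3.562309
  t * PV_t at t = 2.0000: 4.638423
  t * PV_t at t = 2.5000: 5.662137
  t * PV_t at t = 3.0000: 266.843839
Macaulay duration D = (sum_t t * PV_t) / P = 284.383695 / 100.828989 = 2.820456


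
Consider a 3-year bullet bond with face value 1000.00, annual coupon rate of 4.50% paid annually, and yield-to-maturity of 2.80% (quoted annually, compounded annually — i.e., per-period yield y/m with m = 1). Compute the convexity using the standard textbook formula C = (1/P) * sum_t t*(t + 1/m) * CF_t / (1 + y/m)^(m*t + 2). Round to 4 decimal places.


Answer: Convexity = 10.7294

Derivation:
Coupon per period c = face * coupon_rate / m = 45.000000
Periods per year m = 1; per-period yield y/m = 0.028000
Number of cashflows N = 3
Cashflows (t years, CF_t, discount factor 1/(1+y/m)^(m*t), PV):
  t = 1.0000: CF_t = 45.000000, DF = 0.972763, PV = 43.774319
  t = 2.0000: CF_t = 45.000000, DF = 0.946267, PV = 42.582022
  t = 3.0000: CF_t = 1045.000000, DF = 0.920493, PV = 961.915552
Price P = sum_t PV_t = 1048.271894
Convexity numerator sum_t t*(t + 1/m) * CF_t / (1+y/m)^(m*t + 2):
  t = 1.0000: term = 82.844402
  t = 2.0000: term = 241.763818
  t = 3.0000: term = 10922.749235
Convexity = (1/P) * sum = 11247.357454 / 1048.271894 = 10.729428


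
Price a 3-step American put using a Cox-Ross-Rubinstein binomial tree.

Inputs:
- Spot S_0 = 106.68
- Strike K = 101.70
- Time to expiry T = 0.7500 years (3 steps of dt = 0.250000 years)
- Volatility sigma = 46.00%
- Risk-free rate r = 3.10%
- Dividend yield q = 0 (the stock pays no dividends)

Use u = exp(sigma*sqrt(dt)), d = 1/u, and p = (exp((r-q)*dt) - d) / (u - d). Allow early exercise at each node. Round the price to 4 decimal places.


Answer: Price = V(0,0) = 14.3245

Derivation:
dt = T/N = 0.250000
u = exp(sigma*sqrt(dt)) = 1.258600; d = 1/u = 0.794534
p = (exp((r-q)*dt) - d) / (u - d) = 0.459517
Discount per step: exp(-r*dt) = 0.992280
Stock lattice S(k, i) with i counting down-moves:
  k=0: S(0,0) = 106.6800
  k=1: S(1,0) = 134.2674; S(1,1) = 84.7608
  k=2: S(2,0) = 168.9890; S(2,1) = 106.6800; S(2,2) = 67.3453
  k=3: S(3,0) = 212.6896; S(3,1) = 134.2674; S(3,2) = 84.7608; S(3,3) = 53.5081
Terminal payoffs V(N, i) = max(K - S_T, 0):
  V(3,0) = 0.000000; V(3,1) = 0.000000; V(3,2) = 16.939155; V(3,3) = 48.191865
Backward induction: V(k, i) = exp(-r*dt) * [p * V(k+1, i) + (1-p) * V(k+1, i+1)]; then take max(V_cont, immediate exercise) for American.
  V(2,0) = exp(-r*dt) * [p*0.000000 + (1-p)*0.000000] = 0.000000; exercise = 0.000000; V(2,0) = max -> 0.000000
  V(2,1) = exp(-r*dt) * [p*0.000000 + (1-p)*16.939155] = 9.084642; exercise = 0.000000; V(2,1) = max -> 9.084642
  V(2,2) = exp(-r*dt) * [p*16.939155 + (1-p)*48.191865] = 33.569532; exercise = 34.354661; V(2,2) = max -> 34.354661
  V(1,0) = exp(-r*dt) * [p*0.000000 + (1-p)*9.084642] = 4.872187; exercise = 0.000000; V(1,0) = max -> 4.872187
  V(1,1) = exp(-r*dt) * [p*9.084642 + (1-p)*34.354661] = 22.567078; exercise = 16.939155; V(1,1) = max -> 22.567078
  V(0,0) = exp(-r*dt) * [p*4.872187 + (1-p)*22.567078] = 14.324524; exercise = 0.000000; V(0,0) = max -> 14.324524


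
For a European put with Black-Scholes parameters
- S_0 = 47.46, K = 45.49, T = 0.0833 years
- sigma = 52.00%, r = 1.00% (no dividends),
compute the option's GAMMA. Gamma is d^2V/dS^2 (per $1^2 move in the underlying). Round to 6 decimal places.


d1 = 0.3630697635; d2 = 0.2129887187
phi(d1) = 0.3734958596; exp(-qT) = 1.0000000000; exp(-rT) = 0.9991673468
Gamma = exp(-qT) * phi(d1) / (S * sigma * sqrt(T)) = 1.0000000000 * 0.3734958596 / (47.4600 * 0.5200 * 0.2886173938) = 0.052436

Answer: Gamma = 0.052436


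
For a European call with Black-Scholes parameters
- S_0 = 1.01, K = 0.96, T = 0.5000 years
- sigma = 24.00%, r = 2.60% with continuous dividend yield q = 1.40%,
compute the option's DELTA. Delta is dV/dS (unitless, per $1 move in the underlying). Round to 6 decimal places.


Answer: Delta = 0.657912

Derivation:
d1 = 0.4193869492; d2 = 0.2496813217
phi(d1) = 0.3653566644; exp(-qT) = 0.9930244429; exp(-rT) = 0.9870841350
N(d1) = 0.6625333198
Delta = exp(-qT) * N(d1) = 0.9930244429 * 0.6625333198 = 0.657912


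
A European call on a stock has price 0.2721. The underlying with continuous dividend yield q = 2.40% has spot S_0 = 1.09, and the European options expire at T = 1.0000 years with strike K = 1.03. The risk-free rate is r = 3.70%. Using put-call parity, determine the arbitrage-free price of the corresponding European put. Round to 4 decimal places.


Put-call parity: C - P = S_0 * exp(-qT) - K * exp(-rT).
S_0 * exp(-qT) = 1.0900 * 0.97628571 = 1.06415142
K * exp(-rT) = 1.0300 * 0.96367614 = 0.99258642
P = C - S*exp(-qT) + K*exp(-rT)
P = 0.2721 - 1.06415142 + 0.99258642 = 0.2005

Answer: Put price = 0.2005


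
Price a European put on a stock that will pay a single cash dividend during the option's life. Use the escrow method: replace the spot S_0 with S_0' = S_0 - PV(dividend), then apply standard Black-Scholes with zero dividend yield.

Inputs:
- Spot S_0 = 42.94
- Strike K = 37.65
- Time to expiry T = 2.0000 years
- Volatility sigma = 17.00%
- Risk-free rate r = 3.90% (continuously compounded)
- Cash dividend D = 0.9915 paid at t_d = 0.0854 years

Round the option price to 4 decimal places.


PV(D) = D * exp(-r * t_d) = 0.9915 * 0.99667494 = 0.98820320
S_0' = S_0 - PV(D) = 42.9400 - 0.98820320 = 41.95179680
d1 = (ln(S_0'/K) + (r + sigma^2/2)*T) / (sigma*sqrt(T)) = 0.89464943
d2 = d1 - sigma*sqrt(T) = 0.65423312
exp(-rT) = 0.92496443
N(-d1) = 0.18548726; N(-d2) = 0.25648081
P = K * exp(-rT) * N(-d2) - S_0' * N(-d1) = 37.6500 * 0.92496443 * 0.25648081 - 41.95179680 * 0.18548726 = 1.1504

Answer: Price = 1.1504


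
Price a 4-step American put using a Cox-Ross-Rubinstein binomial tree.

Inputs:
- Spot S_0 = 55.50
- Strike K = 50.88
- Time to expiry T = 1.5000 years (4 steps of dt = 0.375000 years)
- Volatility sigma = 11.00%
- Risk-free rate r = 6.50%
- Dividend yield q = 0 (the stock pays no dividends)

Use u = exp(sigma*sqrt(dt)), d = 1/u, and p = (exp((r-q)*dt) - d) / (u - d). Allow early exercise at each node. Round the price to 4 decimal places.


dt = T/N = 0.375000
u = exp(sigma*sqrt(dt)) = 1.069682; d = 1/u = 0.934858
p = (exp((r-q)*dt) - d) / (u - d) = 0.666179
Discount per step: exp(-r*dt) = 0.975920
Stock lattice S(k, i) with i counting down-moves:
  k=0: S(0,0) = 55.5000
  k=1: S(1,0) = 59.3673; S(1,1) = 51.8846
  k=2: S(2,0) = 63.5041; S(2,1) = 55.5000; S(2,2) = 48.5047
  k=3: S(3,0) = 67.9292; S(3,1) = 59.3673; S(3,2) = 51.8846; S(3,3) = 45.3450
  k=4: S(4,0) = 72.6626; S(4,1) = 63.5041; S(4,2) = 55.5000; S(4,3) = 48.5047; S(4,4) = 42.3911
Terminal payoffs V(N, i) = max(K - S_T, 0):
  V(4,0) = 0.000000; V(4,1) = 0.000000; V(4,2) = 0.000000; V(4,3) = 2.375281; V(4,4) = 8.488870
Backward induction: V(k, i) = exp(-r*dt) * [p * V(k+1, i) + (1-p) * V(k+1, i+1)]; then take max(V_cont, immediate exercise) for American.
  V(3,0) = exp(-r*dt) * [p*0.000000 + (1-p)*0.000000] = 0.000000; exercise = 0.000000; V(3,0) = max -> 0.000000
  V(3,1) = exp(-r*dt) * [p*0.000000 + (1-p)*0.000000] = 0.000000; exercise = 0.000000; V(3,1) = max -> 0.000000
  V(3,2) = exp(-r*dt) * [p*0.000000 + (1-p)*2.375281] = 0.773825; exercise = 0.000000; V(3,2) = max -> 0.773825
  V(3,3) = exp(-r*dt) * [p*2.375281 + (1-p)*8.488870] = 4.309784; exercise = 5.534991; V(3,3) = max -> 5.534991
  V(2,0) = exp(-r*dt) * [p*0.000000 + (1-p)*0.000000] = 0.000000; exercise = 0.000000; V(2,0) = max -> 0.000000
  V(2,1) = exp(-r*dt) * [p*0.000000 + (1-p)*0.773825] = 0.252099; exercise = 0.000000; V(2,1) = max -> 0.252099
  V(2,2) = exp(-r*dt) * [p*0.773825 + (1-p)*5.534991] = 2.306296; exercise = 2.375281; V(2,2) = max -> 2.375281
  V(1,0) = exp(-r*dt) * [p*0.000000 + (1-p)*0.252099] = 0.082129; exercise = 0.000000; V(1,0) = max -> 0.082129
  V(1,1) = exp(-r*dt) * [p*0.252099 + (1-p)*2.375281] = 0.937724; exercise = 0.000000; V(1,1) = max -> 0.937724
  V(0,0) = exp(-r*dt) * [p*0.082129 + (1-p)*0.937724] = 0.358889; exercise = 0.000000; V(0,0) = max -> 0.358889

Answer: Price = V(0,0) = 0.3589


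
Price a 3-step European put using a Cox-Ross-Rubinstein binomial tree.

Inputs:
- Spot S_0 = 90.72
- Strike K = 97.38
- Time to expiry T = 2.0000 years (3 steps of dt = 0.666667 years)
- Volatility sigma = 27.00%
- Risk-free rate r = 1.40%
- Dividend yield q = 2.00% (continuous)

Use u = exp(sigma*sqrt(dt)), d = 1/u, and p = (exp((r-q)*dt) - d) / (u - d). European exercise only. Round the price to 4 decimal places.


Answer: Price = V(0,0) = 18.7680

Derivation:
dt = T/N = 0.666667
u = exp(sigma*sqrt(dt)) = 1.246643; d = 1/u = 0.802154
p = (exp((r-q)*dt) - d) / (u - d) = 0.436127
Discount per step: exp(-r*dt) = 0.990710
Stock lattice S(k, i) with i counting down-moves:
  k=0: S(0,0) = 90.7200
  k=1: S(1,0) = 113.0954; S(1,1) = 72.7715
  k=2: S(2,0) = 140.9896; S(2,1) = 90.7200; S(2,2) = 58.3739
  k=3: S(3,0) = 175.7636; S(3,1) = 113.0954; S(3,2) = 72.7715; S(3,3) = 46.8249
Terminal payoffs V(N, i) = max(K - S_T, 0):
  V(3,0) = 0.000000; V(3,1) = 0.000000; V(3,2) = 24.608546; V(3,3) = 50.555077
Backward induction: V(k, i) = exp(-r*dt) * [p * V(k+1, i) + (1-p) * V(k+1, i+1)].
  V(2,0) = exp(-r*dt) * [p*0.000000 + (1-p)*0.000000] = 0.000000
  V(2,1) = exp(-r*dt) * [p*0.000000 + (1-p)*24.608546] = 13.747175
  V(2,2) = exp(-r*dt) * [p*24.608546 + (1-p)*50.555077] = 38.874554
  V(1,0) = exp(-r*dt) * [p*0.000000 + (1-p)*13.747175] = 7.679642
  V(1,1) = exp(-r*dt) * [p*13.747175 + (1-p)*38.874554] = 27.656479
  V(0,0) = exp(-r*dt) * [p*7.679642 + (1-p)*27.656479] = 18.768043


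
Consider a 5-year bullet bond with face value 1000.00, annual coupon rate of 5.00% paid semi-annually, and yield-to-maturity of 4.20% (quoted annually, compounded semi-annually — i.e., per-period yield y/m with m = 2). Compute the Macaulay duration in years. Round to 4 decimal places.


Coupon per period c = face * coupon_rate / m = 25.000000
Periods per year m = 2; per-period yield y/m = 0.021000
Number of cashflows N = 10
Cashflows (t years, CF_t, discount factor 1/(1+y/m)^(m*t), PV):
  t = 0.5000: CF_t = 25.000000, DF = 0.979432, PV = 24.485798
  t = 1.0000: CF_t = 25.000000, DF = 0.959287, PV = 23.982173
  t = 1.5000: CF_t = 25.000000, DF = 0.939556, PV = 23.488906
  t = 2.0000: CF_t = 25.000000, DF = 0.920231, PV = 23.005784
  t = 2.5000: CF_t = 25.000000, DF = 0.901304, PV = 22.532600
  t = 3.0000: CF_t = 25.000000, DF = 0.882766, PV = 22.069147
  t = 3.5000: CF_t = 25.000000, DF = 0.864609, PV = 21.615228
  t = 4.0000: CF_t = 25.000000, DF = 0.846826, PV = 21.170644
  t = 4.5000: CF_t = 25.000000, DF = 0.829408, PV = 20.735205
  t = 5.0000: CF_t = 1025.000000, DF = 0.812349, PV = 832.657589
Price P = sum_t PV_t = 1035.743073
Macaulay numerator sum_t t * PV_t:
  t * PV_t at t = 0.5000: 12.242899
  t * PV_t at t = 1.0000: 23.982173
  t * PV_t at t = 1.5000: 35.233358
  t * PV_t at t = 2.0000: 46.011568
  t * PV_t at t = 2.5000: 56.331499
  t * PV_t at t = 3.0000: 66.207442
  t * PV_t at t = 3.5000: 75.653297
  t * PV_t at t = 4.0000: 84.682577
  t * PV_t at t = 4.5000: 93.308422
  t * PV_t at t = 5.0000: 4163.287944
Macaulay duration D = (sum_t t * PV_t) / P = 4656.941178 / 1035.743073 = 4.496232

Answer: Macaulay duration = 4.4962 years


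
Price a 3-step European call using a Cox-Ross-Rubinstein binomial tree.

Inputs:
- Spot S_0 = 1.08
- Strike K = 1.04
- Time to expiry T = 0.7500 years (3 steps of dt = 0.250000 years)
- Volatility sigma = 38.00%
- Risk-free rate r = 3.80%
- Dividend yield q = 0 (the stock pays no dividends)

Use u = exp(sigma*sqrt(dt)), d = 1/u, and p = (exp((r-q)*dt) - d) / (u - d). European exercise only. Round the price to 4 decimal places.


Answer: Price = V(0,0) = 0.1845

Derivation:
dt = T/N = 0.250000
u = exp(sigma*sqrt(dt)) = 1.209250; d = 1/u = 0.826959
p = (exp((r-q)*dt) - d) / (u - d) = 0.477611
Discount per step: exp(-r*dt) = 0.990545
Stock lattice S(k, i) with i counting down-moves:
  k=0: S(0,0) = 1.0800
  k=1: S(1,0) = 1.3060; S(1,1) = 0.8931
  k=2: S(2,0) = 1.5793; S(2,1) = 1.0800; S(2,2) = 0.7386
  k=3: S(3,0) = 1.9097; S(3,1) = 1.3060; S(3,2) = 0.8931; S(3,3) = 0.6108
Terminal payoffs V(N, i) = max(S_T - K, 0):
  V(3,0) = 0.869728; V(3,1) = 0.265990; V(3,2) = 0.000000; V(3,3) = 0.000000
Backward induction: V(k, i) = exp(-r*dt) * [p * V(k+1, i) + (1-p) * V(k+1, i+1)].
  V(2,0) = exp(-r*dt) * [p*0.869728 + (1-p)*0.265990] = 0.549101
  V(2,1) = exp(-r*dt) * [p*0.265990 + (1-p)*0.000000] = 0.125838
  V(2,2) = exp(-r*dt) * [p*0.000000 + (1-p)*0.000000] = 0.000000
  V(1,0) = exp(-r*dt) * [p*0.549101 + (1-p)*0.125838] = 0.324892
  V(1,1) = exp(-r*dt) * [p*0.125838 + (1-p)*0.000000] = 0.059534
  V(0,0) = exp(-r*dt) * [p*0.324892 + (1-p)*0.059534] = 0.184510


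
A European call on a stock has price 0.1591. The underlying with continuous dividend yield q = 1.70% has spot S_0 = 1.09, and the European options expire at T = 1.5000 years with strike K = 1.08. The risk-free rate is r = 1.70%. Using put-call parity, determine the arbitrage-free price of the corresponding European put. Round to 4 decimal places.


Put-call parity: C - P = S_0 * exp(-qT) - K * exp(-rT).
S_0 * exp(-qT) = 1.0900 * 0.97482238 = 1.06255639
K * exp(-rT) = 1.0800 * 0.97482238 = 1.05280817
P = C - S*exp(-qT) + K*exp(-rT)
P = 0.1591 - 1.06255639 + 1.05280817 = 0.1494

Answer: Put price = 0.1494


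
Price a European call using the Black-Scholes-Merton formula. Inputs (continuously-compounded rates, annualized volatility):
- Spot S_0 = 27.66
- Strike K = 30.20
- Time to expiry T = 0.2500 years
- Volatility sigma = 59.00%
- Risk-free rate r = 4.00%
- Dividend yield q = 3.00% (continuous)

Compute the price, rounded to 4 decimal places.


d1 = (ln(S/K) + (r - q + 0.5*sigma^2) * T) / (sigma * sqrt(T)) = -0.14183762
d2 = d1 - sigma * sqrt(T) = -0.43683762
exp(-rT) = 0.99004983; exp(-qT) = 0.99252805
C = S_0 * exp(-qT) * N(d1) - K * exp(-rT) * N(d2)
N(d1) = 0.44360413; N(d2) = 0.33111456
C = 27.6600 * 0.99252805 * 0.44360413 - 30.2000 * 0.99004983 * 0.33111456 = 2.2782

Answer: Price = 2.2782


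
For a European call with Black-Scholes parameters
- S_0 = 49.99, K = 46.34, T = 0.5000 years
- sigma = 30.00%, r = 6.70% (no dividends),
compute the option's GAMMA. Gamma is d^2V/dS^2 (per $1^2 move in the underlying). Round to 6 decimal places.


d1 = 0.6213934959; d2 = 0.4092614615
phi(d1) = 0.3288993600; exp(-qT) = 1.0000000000; exp(-rT) = 0.9670549112
Gamma = exp(-qT) * phi(d1) / (S * sigma * sqrt(T)) = 1.0000000000 * 0.3288993600 / (49.9900 * 0.3000 * 0.7071067812) = 0.031015

Answer: Gamma = 0.031015


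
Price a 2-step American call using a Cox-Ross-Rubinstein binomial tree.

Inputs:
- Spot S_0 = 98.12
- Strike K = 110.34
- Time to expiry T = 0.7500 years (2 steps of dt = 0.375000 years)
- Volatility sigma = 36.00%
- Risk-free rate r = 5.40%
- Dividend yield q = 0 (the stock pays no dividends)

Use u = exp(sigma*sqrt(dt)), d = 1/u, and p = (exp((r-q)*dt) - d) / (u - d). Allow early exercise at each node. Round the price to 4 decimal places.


dt = T/N = 0.375000
u = exp(sigma*sqrt(dt)) = 1.246643; d = 1/u = 0.802154
p = (exp((r-q)*dt) - d) / (u - d) = 0.491131
Discount per step: exp(-r*dt) = 0.979954
Stock lattice S(k, i) with i counting down-moves:
  k=0: S(0,0) = 98.1200
  k=1: S(1,0) = 122.3206; S(1,1) = 78.7074
  k=2: S(2,0) = 152.4901; S(2,1) = 98.1200; S(2,2) = 63.1355
Terminal payoffs V(N, i) = max(S_T - K, 0):
  V(2,0) = 42.150054; V(2,1) = 0.000000; V(2,2) = 0.000000
Backward induction: V(k, i) = exp(-r*dt) * [p * V(k+1, i) + (1-p) * V(k+1, i+1)]; then take max(V_cont, immediate exercise) for American.
  V(1,0) = exp(-r*dt) * [p*42.150054 + (1-p)*0.000000] = 20.286216; exercise = 11.980579; V(1,0) = max -> 20.286216
  V(1,1) = exp(-r*dt) * [p*0.000000 + (1-p)*0.000000] = 0.000000; exercise = 0.000000; V(1,1) = max -> 0.000000
  V(0,0) = exp(-r*dt) * [p*20.286216 + (1-p)*0.000000] = 9.763465; exercise = 0.000000; V(0,0) = max -> 9.763465

Answer: Price = V(0,0) = 9.7635


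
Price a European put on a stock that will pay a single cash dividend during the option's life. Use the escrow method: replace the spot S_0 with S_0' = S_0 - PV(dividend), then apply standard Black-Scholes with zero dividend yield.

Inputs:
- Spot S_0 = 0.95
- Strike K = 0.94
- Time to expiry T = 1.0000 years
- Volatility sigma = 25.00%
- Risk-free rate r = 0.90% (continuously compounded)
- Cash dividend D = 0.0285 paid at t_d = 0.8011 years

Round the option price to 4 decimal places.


Answer: Price = 0.0972

Derivation:
PV(D) = D * exp(-r * t_d) = 0.0285 * 0.99281603 = 0.02829526
S_0' = S_0 - PV(D) = 0.9500 - 0.02829526 = 0.92170474
d1 = (ln(S_0'/K) + (r + sigma^2/2)*T) / (sigma*sqrt(T)) = 0.08238025
d2 = d1 - sigma*sqrt(T) = -0.16761975
exp(-rT) = 0.99104038
N(-d1) = 0.46717217; N(-d2) = 0.56655878
P = K * exp(-rT) * N(-d2) - S_0' * N(-d1) = 0.9400 * 0.99104038 * 0.56655878 - 0.92170474 * 0.46717217 = 0.0972


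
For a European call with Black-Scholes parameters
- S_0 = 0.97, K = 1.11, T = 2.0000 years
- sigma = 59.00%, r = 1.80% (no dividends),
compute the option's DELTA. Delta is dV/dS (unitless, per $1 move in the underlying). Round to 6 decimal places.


Answer: Delta = 0.617438

Derivation:
d1 = 0.2987595389; d2 = -0.5356264629
phi(d1) = 0.3815294774; exp(-qT) = 1.0000000000; exp(-rT) = 0.9646402935
N(d1) = 0.6174382375
Delta = exp(-qT) * N(d1) = 1.0000000000 * 0.6174382375 = 0.617438


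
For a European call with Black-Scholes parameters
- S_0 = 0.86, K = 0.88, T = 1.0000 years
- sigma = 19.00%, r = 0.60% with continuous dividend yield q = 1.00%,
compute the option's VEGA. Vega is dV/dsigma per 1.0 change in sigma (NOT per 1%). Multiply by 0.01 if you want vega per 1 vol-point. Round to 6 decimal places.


d1 = -0.0470500959; d2 = -0.2370500959
phi(d1) = 0.3985009531; exp(-qT) = 0.9900498337; exp(-rT) = 0.9940179641
Vega = S * exp(-qT) * phi(d1) * sqrt(T) = 0.8600 * 0.9900498337 * 0.3985009531 * 1.0000000000 = 0.339301

Answer: Vega = 0.339301


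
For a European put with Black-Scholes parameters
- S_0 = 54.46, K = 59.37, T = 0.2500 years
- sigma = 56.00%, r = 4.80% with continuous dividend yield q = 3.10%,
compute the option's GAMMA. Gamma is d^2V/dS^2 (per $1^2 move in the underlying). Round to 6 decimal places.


d1 = -0.1531162894; d2 = -0.4331162894
phi(d1) = 0.3942930627; exp(-qT) = 0.9922799538; exp(-rT) = 0.9880717129
Gamma = exp(-qT) * phi(d1) / (S * sigma * sqrt(T)) = 0.9922799538 * 0.3942930627 / (54.4600 * 0.5600 * 0.5000000000) = 0.025658

Answer: Gamma = 0.025658


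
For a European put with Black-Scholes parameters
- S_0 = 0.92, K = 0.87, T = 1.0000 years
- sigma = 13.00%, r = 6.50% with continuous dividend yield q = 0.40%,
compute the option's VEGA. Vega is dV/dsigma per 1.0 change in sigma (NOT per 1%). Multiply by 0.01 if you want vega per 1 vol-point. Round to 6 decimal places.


d1 = 0.9640804492; d2 = 0.8340804492
phi(d1) = 0.2506584335; exp(-qT) = 0.9960079893; exp(-rT) = 0.9370674634
Vega = S * exp(-qT) * phi(d1) * sqrt(T) = 0.9200 * 0.9960079893 * 0.2506584335 * 1.0000000000 = 0.229685

Answer: Vega = 0.229685


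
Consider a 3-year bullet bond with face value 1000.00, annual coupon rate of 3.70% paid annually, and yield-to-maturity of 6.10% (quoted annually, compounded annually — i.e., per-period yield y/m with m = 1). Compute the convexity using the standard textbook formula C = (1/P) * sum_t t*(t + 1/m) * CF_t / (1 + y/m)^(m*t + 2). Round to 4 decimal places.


Coupon per period c = face * coupon_rate / m = 37.000000
Periods per year m = 1; per-period yield y/m = 0.061000
Number of cashflows N = 3
Cashflows (t years, CF_t, discount factor 1/(1+y/m)^(m*t), PV):
  t = 1.0000: CF_t = 37.000000, DF = 0.942507, PV = 34.872762
  t = 2.0000: CF_t = 37.000000, DF = 0.888320, PV = 32.867824
  t = 3.0000: CF_t = 1037.000000, DF = 0.837247, PV = 868.225635
Price P = sum_t PV_t = 935.966221
Convexity numerator sum_t t*(t + 1/m) * CF_t / (1+y/m)^(m*t + 2):
  t = 1.0000: term = 61.956313
  t = 2.0000: term = 175.182790
  t = 3.0000: term = 9255.141925
Convexity = (1/P) * sum = 9492.281029 / 935.966221 = 10.141692

Answer: Convexity = 10.1417


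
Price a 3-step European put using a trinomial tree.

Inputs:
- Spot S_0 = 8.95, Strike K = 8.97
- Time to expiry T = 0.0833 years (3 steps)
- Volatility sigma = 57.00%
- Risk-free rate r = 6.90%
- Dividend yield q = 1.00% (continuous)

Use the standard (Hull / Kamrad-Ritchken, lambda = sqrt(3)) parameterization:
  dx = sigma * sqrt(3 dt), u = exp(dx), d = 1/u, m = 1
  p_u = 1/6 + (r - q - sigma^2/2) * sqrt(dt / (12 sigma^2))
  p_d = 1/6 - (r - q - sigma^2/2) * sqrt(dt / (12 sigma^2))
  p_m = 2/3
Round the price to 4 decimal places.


dt = T/N = 0.027767; dx = sigma*sqrt(3*dt) = 0.164512
u = exp(dx) = 1.178818; d = 1/u = 0.848308
p_u = 0.157936, p_m = 0.666667, p_d = 0.175397
Discount per step: exp(-r*dt) = 0.998086
Stock lattice S(k, j) with j the centered position index:
  k=0: S(0,+0) = 8.9500
  k=1: S(1,-1) = 7.5924; S(1,+0) = 8.9500; S(1,+1) = 10.5504
  k=2: S(2,-2) = 6.4407; S(2,-1) = 7.5924; S(2,+0) = 8.9500; S(2,+1) = 10.5504; S(2,+2) = 12.4370
  k=3: S(3,-3) = 5.4637; S(3,-2) = 6.4407; S(3,-1) = 7.5924; S(3,+0) = 8.9500; S(3,+1) = 10.5504; S(3,+2) = 12.4370; S(3,+3) = 14.6610
Terminal payoffs V(N, j) = max(K - S_T, 0):
  V(3,-3) = 3.506346; V(3,-2) = 2.529348; V(3,-1) = 1.377647; V(3,+0) = 0.020000; V(3,+1) = 0.000000; V(3,+2) = 0.000000; V(3,+3) = 0.000000
Backward induction: V(k, j) = exp(-r*dt) * [p_u * V(k+1, j+1) + p_m * V(k+1, j) + p_d * V(k+1, j-1)]
  V(2,-2) = exp(-r*dt) * [p_u*1.377647 + p_m*2.529348 + p_d*3.506346] = 2.513994
  V(2,-1) = exp(-r*dt) * [p_u*0.020000 + p_m*1.377647 + p_d*2.529348] = 1.362617
  V(2,+0) = exp(-r*dt) * [p_u*0.000000 + p_m*0.020000 + p_d*1.377647] = 0.254480
  V(2,+1) = exp(-r*dt) * [p_u*0.000000 + p_m*0.000000 + p_d*0.020000] = 0.003501
  V(2,+2) = exp(-r*dt) * [p_u*0.000000 + p_m*0.000000 + p_d*0.000000] = 0.000000
  V(1,-1) = exp(-r*dt) * [p_u*0.254480 + p_m*1.362617 + p_d*2.513994] = 1.386890
  V(1,+0) = exp(-r*dt) * [p_u*0.003501 + p_m*0.254480 + p_d*1.362617] = 0.408422
  V(1,+1) = exp(-r*dt) * [p_u*0.000000 + p_m*0.003501 + p_d*0.254480] = 0.046879
  V(0,+0) = exp(-r*dt) * [p_u*0.046879 + p_m*0.408422 + p_d*1.386890] = 0.521941

Answer: Price = V(0,0) = 0.5219


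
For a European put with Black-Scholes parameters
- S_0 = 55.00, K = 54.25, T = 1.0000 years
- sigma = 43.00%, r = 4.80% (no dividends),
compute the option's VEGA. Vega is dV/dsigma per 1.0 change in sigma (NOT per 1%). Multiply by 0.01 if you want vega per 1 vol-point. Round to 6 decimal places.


d1 = 0.3585585879; d2 = -0.0714414121
phi(d1) = 0.3741042924; exp(-qT) = 1.0000000000; exp(-rT) = 0.9531337871
Vega = S * exp(-qT) * phi(d1) * sqrt(T) = 55.0000 * 1.0000000000 * 0.3741042924 * 1.0000000000 = 20.575736

Answer: Vega = 20.575736


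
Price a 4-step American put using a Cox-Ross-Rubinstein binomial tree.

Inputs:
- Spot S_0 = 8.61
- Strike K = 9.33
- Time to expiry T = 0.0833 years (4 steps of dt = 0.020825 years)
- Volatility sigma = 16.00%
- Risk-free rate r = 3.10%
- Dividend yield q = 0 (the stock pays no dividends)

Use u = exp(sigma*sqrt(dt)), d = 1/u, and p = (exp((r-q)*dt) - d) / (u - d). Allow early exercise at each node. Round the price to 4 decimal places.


Answer: Price = V(0,0) = 0.7200

Derivation:
dt = T/N = 0.020825
u = exp(sigma*sqrt(dt)) = 1.023358; d = 1/u = 0.977175
p = (exp((r-q)*dt) - d) / (u - d) = 0.508211
Discount per step: exp(-r*dt) = 0.999355
Stock lattice S(k, i) with i counting down-moves:
  k=0: S(0,0) = 8.6100
  k=1: S(1,0) = 8.8111; S(1,1) = 8.4135
  k=2: S(2,0) = 9.0169; S(2,1) = 8.6100; S(2,2) = 8.2214
  k=3: S(3,0) = 9.2275; S(3,1) = 8.8111; S(3,2) = 8.4135; S(3,3) = 8.0338
  k=4: S(4,0) = 9.4431; S(4,1) = 9.0169; S(4,2) = 8.6100; S(4,3) = 8.2214; S(4,4) = 7.8504
Terminal payoffs V(N, i) = max(K - S_T, 0):
  V(4,0) = 0.000000; V(4,1) = 0.313077; V(4,2) = 0.720000; V(4,3) = 1.108559; V(4,4) = 1.479582
Backward induction: V(k, i) = exp(-r*dt) * [p * V(k+1, i) + (1-p) * V(k+1, i+1)]; then take max(V_cont, immediate exercise) for American.
  V(3,0) = exp(-r*dt) * [p*0.000000 + (1-p)*0.313077] = 0.153869; exercise = 0.102460; V(3,0) = max -> 0.153869
  V(3,1) = exp(-r*dt) * [p*0.313077 + (1-p)*0.720000] = 0.512866; exercise = 0.518887; V(3,1) = max -> 0.518887
  V(3,2) = exp(-r*dt) * [p*0.720000 + (1-p)*1.108559] = 0.910501; exercise = 0.916522; V(3,2) = max -> 0.916522
  V(3,3) = exp(-r*dt) * [p*1.108559 + (1-p)*1.479582] = 1.290191; exercise = 1.296212; V(3,3) = max -> 1.296212
  V(2,0) = exp(-r*dt) * [p*0.153869 + (1-p)*0.518887] = 0.333166; exercise = 0.313077; V(2,0) = max -> 0.333166
  V(2,1) = exp(-r*dt) * [p*0.518887 + (1-p)*0.916522] = 0.713979; exercise = 0.720000; V(2,1) = max -> 0.720000
  V(2,2) = exp(-r*dt) * [p*0.916522 + (1-p)*1.296212] = 1.102537; exercise = 1.108559; V(2,2) = max -> 1.108559
  V(1,0) = exp(-r*dt) * [p*0.333166 + (1-p)*0.720000] = 0.523069; exercise = 0.518887; V(1,0) = max -> 0.523069
  V(1,1) = exp(-r*dt) * [p*0.720000 + (1-p)*1.108559] = 0.910501; exercise = 0.916522; V(1,1) = max -> 0.916522
  V(0,0) = exp(-r*dt) * [p*0.523069 + (1-p)*0.916522] = 0.716102; exercise = 0.720000; V(0,0) = max -> 0.720000
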